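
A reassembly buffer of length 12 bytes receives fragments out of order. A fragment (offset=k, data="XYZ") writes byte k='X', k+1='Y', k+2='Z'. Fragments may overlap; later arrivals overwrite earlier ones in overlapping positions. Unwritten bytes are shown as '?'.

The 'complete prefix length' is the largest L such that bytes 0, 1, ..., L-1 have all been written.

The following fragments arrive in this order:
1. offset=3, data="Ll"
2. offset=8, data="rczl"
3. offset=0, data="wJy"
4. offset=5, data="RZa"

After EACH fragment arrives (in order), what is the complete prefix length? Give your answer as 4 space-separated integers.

Answer: 0 0 5 12

Derivation:
Fragment 1: offset=3 data="Ll" -> buffer=???Ll??????? -> prefix_len=0
Fragment 2: offset=8 data="rczl" -> buffer=???Ll???rczl -> prefix_len=0
Fragment 3: offset=0 data="wJy" -> buffer=wJyLl???rczl -> prefix_len=5
Fragment 4: offset=5 data="RZa" -> buffer=wJyLlRZarczl -> prefix_len=12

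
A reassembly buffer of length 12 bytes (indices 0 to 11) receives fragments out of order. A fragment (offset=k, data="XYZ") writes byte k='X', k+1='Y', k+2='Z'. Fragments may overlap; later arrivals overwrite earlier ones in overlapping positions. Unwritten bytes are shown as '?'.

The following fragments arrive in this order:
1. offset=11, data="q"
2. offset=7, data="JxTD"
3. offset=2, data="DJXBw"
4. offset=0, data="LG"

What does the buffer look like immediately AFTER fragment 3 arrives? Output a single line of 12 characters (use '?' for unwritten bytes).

Fragment 1: offset=11 data="q" -> buffer=???????????q
Fragment 2: offset=7 data="JxTD" -> buffer=???????JxTDq
Fragment 3: offset=2 data="DJXBw" -> buffer=??DJXBwJxTDq

Answer: ??DJXBwJxTDq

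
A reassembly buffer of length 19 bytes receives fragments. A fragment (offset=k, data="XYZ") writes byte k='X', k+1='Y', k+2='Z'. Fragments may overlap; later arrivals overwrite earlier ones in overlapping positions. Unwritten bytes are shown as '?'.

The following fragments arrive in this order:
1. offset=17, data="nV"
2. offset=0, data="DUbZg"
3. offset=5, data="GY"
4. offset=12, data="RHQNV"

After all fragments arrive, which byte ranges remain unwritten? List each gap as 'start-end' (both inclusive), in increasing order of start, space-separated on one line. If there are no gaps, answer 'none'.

Fragment 1: offset=17 len=2
Fragment 2: offset=0 len=5
Fragment 3: offset=5 len=2
Fragment 4: offset=12 len=5
Gaps: 7-11

Answer: 7-11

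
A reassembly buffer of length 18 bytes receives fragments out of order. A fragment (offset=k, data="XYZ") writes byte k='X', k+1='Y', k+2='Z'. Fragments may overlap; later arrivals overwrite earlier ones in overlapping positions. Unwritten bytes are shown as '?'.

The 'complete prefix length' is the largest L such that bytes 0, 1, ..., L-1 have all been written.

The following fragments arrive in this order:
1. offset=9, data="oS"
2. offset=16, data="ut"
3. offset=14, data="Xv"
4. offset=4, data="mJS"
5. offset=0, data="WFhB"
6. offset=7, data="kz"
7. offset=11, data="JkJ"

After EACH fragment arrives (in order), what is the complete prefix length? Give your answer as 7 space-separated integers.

Answer: 0 0 0 0 7 11 18

Derivation:
Fragment 1: offset=9 data="oS" -> buffer=?????????oS??????? -> prefix_len=0
Fragment 2: offset=16 data="ut" -> buffer=?????????oS?????ut -> prefix_len=0
Fragment 3: offset=14 data="Xv" -> buffer=?????????oS???Xvut -> prefix_len=0
Fragment 4: offset=4 data="mJS" -> buffer=????mJS??oS???Xvut -> prefix_len=0
Fragment 5: offset=0 data="WFhB" -> buffer=WFhBmJS??oS???Xvut -> prefix_len=7
Fragment 6: offset=7 data="kz" -> buffer=WFhBmJSkzoS???Xvut -> prefix_len=11
Fragment 7: offset=11 data="JkJ" -> buffer=WFhBmJSkzoSJkJXvut -> prefix_len=18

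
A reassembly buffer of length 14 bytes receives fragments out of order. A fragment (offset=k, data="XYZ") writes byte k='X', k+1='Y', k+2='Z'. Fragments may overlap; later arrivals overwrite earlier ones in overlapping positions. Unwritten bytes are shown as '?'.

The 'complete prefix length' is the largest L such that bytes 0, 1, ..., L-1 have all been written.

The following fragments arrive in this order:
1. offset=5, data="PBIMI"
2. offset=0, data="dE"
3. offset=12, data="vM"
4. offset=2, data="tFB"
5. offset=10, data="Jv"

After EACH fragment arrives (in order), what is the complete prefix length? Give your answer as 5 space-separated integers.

Fragment 1: offset=5 data="PBIMI" -> buffer=?????PBIMI???? -> prefix_len=0
Fragment 2: offset=0 data="dE" -> buffer=dE???PBIMI???? -> prefix_len=2
Fragment 3: offset=12 data="vM" -> buffer=dE???PBIMI??vM -> prefix_len=2
Fragment 4: offset=2 data="tFB" -> buffer=dEtFBPBIMI??vM -> prefix_len=10
Fragment 5: offset=10 data="Jv" -> buffer=dEtFBPBIMIJvvM -> prefix_len=14

Answer: 0 2 2 10 14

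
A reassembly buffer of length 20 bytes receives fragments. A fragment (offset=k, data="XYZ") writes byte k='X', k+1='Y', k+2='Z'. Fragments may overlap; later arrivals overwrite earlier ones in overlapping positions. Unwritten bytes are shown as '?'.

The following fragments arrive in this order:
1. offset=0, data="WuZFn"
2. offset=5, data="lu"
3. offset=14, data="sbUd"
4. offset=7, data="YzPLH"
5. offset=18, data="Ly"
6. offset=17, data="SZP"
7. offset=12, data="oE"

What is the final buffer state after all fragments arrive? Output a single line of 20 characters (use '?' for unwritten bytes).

Answer: WuZFnluYzPLHoEsbUSZP

Derivation:
Fragment 1: offset=0 data="WuZFn" -> buffer=WuZFn???????????????
Fragment 2: offset=5 data="lu" -> buffer=WuZFnlu?????????????
Fragment 3: offset=14 data="sbUd" -> buffer=WuZFnlu???????sbUd??
Fragment 4: offset=7 data="YzPLH" -> buffer=WuZFnluYzPLH??sbUd??
Fragment 5: offset=18 data="Ly" -> buffer=WuZFnluYzPLH??sbUdLy
Fragment 6: offset=17 data="SZP" -> buffer=WuZFnluYzPLH??sbUSZP
Fragment 7: offset=12 data="oE" -> buffer=WuZFnluYzPLHoEsbUSZP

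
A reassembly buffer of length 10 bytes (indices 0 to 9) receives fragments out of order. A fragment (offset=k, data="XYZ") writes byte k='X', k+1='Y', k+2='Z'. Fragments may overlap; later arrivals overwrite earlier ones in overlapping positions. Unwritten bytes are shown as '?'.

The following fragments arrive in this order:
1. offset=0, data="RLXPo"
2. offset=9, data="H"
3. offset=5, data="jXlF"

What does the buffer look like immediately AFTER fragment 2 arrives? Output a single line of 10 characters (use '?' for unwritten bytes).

Fragment 1: offset=0 data="RLXPo" -> buffer=RLXPo?????
Fragment 2: offset=9 data="H" -> buffer=RLXPo????H

Answer: RLXPo????H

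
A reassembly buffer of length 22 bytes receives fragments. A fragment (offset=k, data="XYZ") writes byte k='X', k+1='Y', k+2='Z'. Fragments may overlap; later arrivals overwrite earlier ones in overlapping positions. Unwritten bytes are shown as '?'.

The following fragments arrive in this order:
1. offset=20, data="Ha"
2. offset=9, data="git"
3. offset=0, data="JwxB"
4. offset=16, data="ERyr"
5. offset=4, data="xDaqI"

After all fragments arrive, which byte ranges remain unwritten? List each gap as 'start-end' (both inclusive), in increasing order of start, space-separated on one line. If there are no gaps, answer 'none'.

Fragment 1: offset=20 len=2
Fragment 2: offset=9 len=3
Fragment 3: offset=0 len=4
Fragment 4: offset=16 len=4
Fragment 5: offset=4 len=5
Gaps: 12-15

Answer: 12-15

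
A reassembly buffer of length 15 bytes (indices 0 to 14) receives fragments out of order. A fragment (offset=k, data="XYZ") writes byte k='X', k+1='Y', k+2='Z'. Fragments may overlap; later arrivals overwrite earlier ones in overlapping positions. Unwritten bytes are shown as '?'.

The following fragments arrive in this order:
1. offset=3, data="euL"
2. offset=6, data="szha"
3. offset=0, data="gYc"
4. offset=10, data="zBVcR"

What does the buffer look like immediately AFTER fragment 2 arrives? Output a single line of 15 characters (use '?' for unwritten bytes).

Answer: ???euLszha?????

Derivation:
Fragment 1: offset=3 data="euL" -> buffer=???euL?????????
Fragment 2: offset=6 data="szha" -> buffer=???euLszha?????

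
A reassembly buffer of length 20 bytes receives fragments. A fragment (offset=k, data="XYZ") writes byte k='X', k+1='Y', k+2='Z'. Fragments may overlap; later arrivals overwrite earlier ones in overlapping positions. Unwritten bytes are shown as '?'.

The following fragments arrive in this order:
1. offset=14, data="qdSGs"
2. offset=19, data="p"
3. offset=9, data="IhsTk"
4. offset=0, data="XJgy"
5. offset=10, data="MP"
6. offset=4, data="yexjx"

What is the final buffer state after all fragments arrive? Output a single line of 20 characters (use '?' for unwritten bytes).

Answer: XJgyyexjxIMPTkqdSGsp

Derivation:
Fragment 1: offset=14 data="qdSGs" -> buffer=??????????????qdSGs?
Fragment 2: offset=19 data="p" -> buffer=??????????????qdSGsp
Fragment 3: offset=9 data="IhsTk" -> buffer=?????????IhsTkqdSGsp
Fragment 4: offset=0 data="XJgy" -> buffer=XJgy?????IhsTkqdSGsp
Fragment 5: offset=10 data="MP" -> buffer=XJgy?????IMPTkqdSGsp
Fragment 6: offset=4 data="yexjx" -> buffer=XJgyyexjxIMPTkqdSGsp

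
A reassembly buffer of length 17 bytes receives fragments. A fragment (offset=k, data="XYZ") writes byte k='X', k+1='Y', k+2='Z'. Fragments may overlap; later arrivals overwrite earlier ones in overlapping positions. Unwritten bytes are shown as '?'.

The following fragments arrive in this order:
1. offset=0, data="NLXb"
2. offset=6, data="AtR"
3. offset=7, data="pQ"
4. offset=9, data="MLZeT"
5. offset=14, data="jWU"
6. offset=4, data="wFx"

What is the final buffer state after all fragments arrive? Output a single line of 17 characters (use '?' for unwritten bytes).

Fragment 1: offset=0 data="NLXb" -> buffer=NLXb?????????????
Fragment 2: offset=6 data="AtR" -> buffer=NLXb??AtR????????
Fragment 3: offset=7 data="pQ" -> buffer=NLXb??ApQ????????
Fragment 4: offset=9 data="MLZeT" -> buffer=NLXb??ApQMLZeT???
Fragment 5: offset=14 data="jWU" -> buffer=NLXb??ApQMLZeTjWU
Fragment 6: offset=4 data="wFx" -> buffer=NLXbwFxpQMLZeTjWU

Answer: NLXbwFxpQMLZeTjWU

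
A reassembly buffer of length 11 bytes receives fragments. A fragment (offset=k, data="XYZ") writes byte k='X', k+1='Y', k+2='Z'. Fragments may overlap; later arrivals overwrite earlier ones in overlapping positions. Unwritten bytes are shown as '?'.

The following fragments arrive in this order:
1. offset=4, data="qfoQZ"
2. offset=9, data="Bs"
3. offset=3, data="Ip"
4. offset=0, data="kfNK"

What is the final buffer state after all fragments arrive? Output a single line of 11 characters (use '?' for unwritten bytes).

Fragment 1: offset=4 data="qfoQZ" -> buffer=????qfoQZ??
Fragment 2: offset=9 data="Bs" -> buffer=????qfoQZBs
Fragment 3: offset=3 data="Ip" -> buffer=???IpfoQZBs
Fragment 4: offset=0 data="kfNK" -> buffer=kfNKpfoQZBs

Answer: kfNKpfoQZBs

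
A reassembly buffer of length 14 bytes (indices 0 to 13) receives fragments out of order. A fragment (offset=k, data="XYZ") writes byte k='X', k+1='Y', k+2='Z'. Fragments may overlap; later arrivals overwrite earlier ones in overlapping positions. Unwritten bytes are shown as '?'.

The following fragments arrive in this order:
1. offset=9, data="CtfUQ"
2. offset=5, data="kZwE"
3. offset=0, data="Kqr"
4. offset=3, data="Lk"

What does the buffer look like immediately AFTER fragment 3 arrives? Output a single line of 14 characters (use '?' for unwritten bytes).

Answer: Kqr??kZwECtfUQ

Derivation:
Fragment 1: offset=9 data="CtfUQ" -> buffer=?????????CtfUQ
Fragment 2: offset=5 data="kZwE" -> buffer=?????kZwECtfUQ
Fragment 3: offset=0 data="Kqr" -> buffer=Kqr??kZwECtfUQ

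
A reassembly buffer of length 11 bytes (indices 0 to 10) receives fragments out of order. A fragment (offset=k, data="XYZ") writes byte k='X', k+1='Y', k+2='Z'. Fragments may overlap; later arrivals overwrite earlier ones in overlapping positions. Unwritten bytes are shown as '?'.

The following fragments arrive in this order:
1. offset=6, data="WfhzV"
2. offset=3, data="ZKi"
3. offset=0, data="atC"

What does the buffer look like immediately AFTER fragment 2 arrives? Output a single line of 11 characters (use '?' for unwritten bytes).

Answer: ???ZKiWfhzV

Derivation:
Fragment 1: offset=6 data="WfhzV" -> buffer=??????WfhzV
Fragment 2: offset=3 data="ZKi" -> buffer=???ZKiWfhzV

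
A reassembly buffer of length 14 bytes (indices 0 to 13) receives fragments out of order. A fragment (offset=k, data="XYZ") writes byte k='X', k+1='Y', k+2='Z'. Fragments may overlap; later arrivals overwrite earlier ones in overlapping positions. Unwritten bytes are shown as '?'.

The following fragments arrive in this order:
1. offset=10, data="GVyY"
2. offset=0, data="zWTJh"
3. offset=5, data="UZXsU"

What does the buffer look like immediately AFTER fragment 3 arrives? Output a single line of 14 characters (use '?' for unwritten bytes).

Answer: zWTJhUZXsUGVyY

Derivation:
Fragment 1: offset=10 data="GVyY" -> buffer=??????????GVyY
Fragment 2: offset=0 data="zWTJh" -> buffer=zWTJh?????GVyY
Fragment 3: offset=5 data="UZXsU" -> buffer=zWTJhUZXsUGVyY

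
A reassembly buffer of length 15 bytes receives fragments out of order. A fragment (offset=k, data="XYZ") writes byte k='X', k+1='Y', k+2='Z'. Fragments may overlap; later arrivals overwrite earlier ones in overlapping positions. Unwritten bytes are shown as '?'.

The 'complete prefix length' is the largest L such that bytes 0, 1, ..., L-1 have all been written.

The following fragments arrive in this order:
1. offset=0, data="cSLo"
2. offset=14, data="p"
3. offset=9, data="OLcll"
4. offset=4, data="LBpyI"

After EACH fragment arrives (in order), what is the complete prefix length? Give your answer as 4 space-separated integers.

Answer: 4 4 4 15

Derivation:
Fragment 1: offset=0 data="cSLo" -> buffer=cSLo??????????? -> prefix_len=4
Fragment 2: offset=14 data="p" -> buffer=cSLo??????????p -> prefix_len=4
Fragment 3: offset=9 data="OLcll" -> buffer=cSLo?????OLcllp -> prefix_len=4
Fragment 4: offset=4 data="LBpyI" -> buffer=cSLoLBpyIOLcllp -> prefix_len=15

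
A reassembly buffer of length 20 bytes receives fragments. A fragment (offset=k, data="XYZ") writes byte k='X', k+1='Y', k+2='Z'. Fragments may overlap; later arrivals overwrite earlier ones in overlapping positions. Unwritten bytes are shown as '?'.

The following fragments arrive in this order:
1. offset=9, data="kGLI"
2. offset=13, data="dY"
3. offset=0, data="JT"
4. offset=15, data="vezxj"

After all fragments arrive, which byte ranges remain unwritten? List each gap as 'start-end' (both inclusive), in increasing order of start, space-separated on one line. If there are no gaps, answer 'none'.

Fragment 1: offset=9 len=4
Fragment 2: offset=13 len=2
Fragment 3: offset=0 len=2
Fragment 4: offset=15 len=5
Gaps: 2-8

Answer: 2-8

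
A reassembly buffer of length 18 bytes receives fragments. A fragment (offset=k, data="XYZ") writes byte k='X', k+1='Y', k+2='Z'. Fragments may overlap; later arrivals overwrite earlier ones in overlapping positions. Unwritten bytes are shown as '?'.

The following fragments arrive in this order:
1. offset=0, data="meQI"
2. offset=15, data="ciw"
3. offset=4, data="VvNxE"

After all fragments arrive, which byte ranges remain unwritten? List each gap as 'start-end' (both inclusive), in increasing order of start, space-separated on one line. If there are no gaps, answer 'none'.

Answer: 9-14

Derivation:
Fragment 1: offset=0 len=4
Fragment 2: offset=15 len=3
Fragment 3: offset=4 len=5
Gaps: 9-14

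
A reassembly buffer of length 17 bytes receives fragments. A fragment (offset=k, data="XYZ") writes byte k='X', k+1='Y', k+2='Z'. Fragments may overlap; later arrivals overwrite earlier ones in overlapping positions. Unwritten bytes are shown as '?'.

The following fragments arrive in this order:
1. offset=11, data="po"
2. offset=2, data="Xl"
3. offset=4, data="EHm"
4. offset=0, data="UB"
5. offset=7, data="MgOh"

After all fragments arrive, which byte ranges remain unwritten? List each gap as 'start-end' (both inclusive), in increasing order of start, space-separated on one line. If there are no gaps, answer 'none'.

Fragment 1: offset=11 len=2
Fragment 2: offset=2 len=2
Fragment 3: offset=4 len=3
Fragment 4: offset=0 len=2
Fragment 5: offset=7 len=4
Gaps: 13-16

Answer: 13-16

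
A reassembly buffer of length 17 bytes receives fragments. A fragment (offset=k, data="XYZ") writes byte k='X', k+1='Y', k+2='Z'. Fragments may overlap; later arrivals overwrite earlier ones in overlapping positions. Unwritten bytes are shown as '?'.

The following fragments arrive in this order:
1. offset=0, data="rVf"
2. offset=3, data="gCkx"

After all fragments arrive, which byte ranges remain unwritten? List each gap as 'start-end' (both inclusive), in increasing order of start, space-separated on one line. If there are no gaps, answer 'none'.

Fragment 1: offset=0 len=3
Fragment 2: offset=3 len=4
Gaps: 7-16

Answer: 7-16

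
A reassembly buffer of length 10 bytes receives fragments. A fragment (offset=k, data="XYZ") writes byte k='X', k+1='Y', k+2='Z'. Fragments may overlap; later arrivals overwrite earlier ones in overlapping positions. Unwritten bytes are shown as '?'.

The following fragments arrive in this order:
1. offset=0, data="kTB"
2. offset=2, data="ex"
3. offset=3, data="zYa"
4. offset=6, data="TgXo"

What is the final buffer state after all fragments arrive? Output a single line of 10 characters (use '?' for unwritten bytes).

Answer: kTezYaTgXo

Derivation:
Fragment 1: offset=0 data="kTB" -> buffer=kTB???????
Fragment 2: offset=2 data="ex" -> buffer=kTex??????
Fragment 3: offset=3 data="zYa" -> buffer=kTezYa????
Fragment 4: offset=6 data="TgXo" -> buffer=kTezYaTgXo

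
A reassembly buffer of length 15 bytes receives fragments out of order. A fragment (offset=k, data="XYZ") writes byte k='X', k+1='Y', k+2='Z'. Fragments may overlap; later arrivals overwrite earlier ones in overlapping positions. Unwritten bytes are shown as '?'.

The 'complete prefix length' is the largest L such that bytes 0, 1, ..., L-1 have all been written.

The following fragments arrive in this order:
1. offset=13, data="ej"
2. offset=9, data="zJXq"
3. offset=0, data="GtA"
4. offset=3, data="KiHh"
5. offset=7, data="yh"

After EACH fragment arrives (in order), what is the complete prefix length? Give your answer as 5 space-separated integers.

Fragment 1: offset=13 data="ej" -> buffer=?????????????ej -> prefix_len=0
Fragment 2: offset=9 data="zJXq" -> buffer=?????????zJXqej -> prefix_len=0
Fragment 3: offset=0 data="GtA" -> buffer=GtA??????zJXqej -> prefix_len=3
Fragment 4: offset=3 data="KiHh" -> buffer=GtAKiHh??zJXqej -> prefix_len=7
Fragment 5: offset=7 data="yh" -> buffer=GtAKiHhyhzJXqej -> prefix_len=15

Answer: 0 0 3 7 15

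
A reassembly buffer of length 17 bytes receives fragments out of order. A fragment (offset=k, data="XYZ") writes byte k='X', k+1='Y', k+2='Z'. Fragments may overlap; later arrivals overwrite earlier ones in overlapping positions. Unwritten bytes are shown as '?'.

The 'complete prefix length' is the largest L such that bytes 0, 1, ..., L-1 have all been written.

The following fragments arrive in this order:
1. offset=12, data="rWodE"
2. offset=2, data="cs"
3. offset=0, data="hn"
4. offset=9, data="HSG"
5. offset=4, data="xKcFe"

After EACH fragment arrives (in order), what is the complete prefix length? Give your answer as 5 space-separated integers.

Answer: 0 0 4 4 17

Derivation:
Fragment 1: offset=12 data="rWodE" -> buffer=????????????rWodE -> prefix_len=0
Fragment 2: offset=2 data="cs" -> buffer=??cs????????rWodE -> prefix_len=0
Fragment 3: offset=0 data="hn" -> buffer=hncs????????rWodE -> prefix_len=4
Fragment 4: offset=9 data="HSG" -> buffer=hncs?????HSGrWodE -> prefix_len=4
Fragment 5: offset=4 data="xKcFe" -> buffer=hncsxKcFeHSGrWodE -> prefix_len=17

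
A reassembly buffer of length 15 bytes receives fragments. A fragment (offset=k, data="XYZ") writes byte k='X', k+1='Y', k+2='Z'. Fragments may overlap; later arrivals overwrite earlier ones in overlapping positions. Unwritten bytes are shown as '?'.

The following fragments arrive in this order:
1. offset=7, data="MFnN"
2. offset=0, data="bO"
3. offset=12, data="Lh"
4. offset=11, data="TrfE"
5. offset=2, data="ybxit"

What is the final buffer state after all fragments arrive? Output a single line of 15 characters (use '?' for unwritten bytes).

Answer: bOybxitMFnNTrfE

Derivation:
Fragment 1: offset=7 data="MFnN" -> buffer=???????MFnN????
Fragment 2: offset=0 data="bO" -> buffer=bO?????MFnN????
Fragment 3: offset=12 data="Lh" -> buffer=bO?????MFnN?Lh?
Fragment 4: offset=11 data="TrfE" -> buffer=bO?????MFnNTrfE
Fragment 5: offset=2 data="ybxit" -> buffer=bOybxitMFnNTrfE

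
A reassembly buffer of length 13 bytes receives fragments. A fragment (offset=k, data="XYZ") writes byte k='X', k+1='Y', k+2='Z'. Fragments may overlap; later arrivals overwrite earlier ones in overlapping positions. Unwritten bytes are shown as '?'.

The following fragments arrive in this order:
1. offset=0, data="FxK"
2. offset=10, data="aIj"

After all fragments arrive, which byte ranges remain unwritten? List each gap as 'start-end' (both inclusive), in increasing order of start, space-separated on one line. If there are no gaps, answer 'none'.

Answer: 3-9

Derivation:
Fragment 1: offset=0 len=3
Fragment 2: offset=10 len=3
Gaps: 3-9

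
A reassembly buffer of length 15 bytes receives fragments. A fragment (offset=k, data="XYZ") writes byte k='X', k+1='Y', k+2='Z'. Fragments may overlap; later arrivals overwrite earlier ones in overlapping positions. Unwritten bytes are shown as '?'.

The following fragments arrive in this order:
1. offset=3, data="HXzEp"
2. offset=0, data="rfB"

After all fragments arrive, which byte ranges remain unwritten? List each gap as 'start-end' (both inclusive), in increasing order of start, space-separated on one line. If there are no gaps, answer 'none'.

Answer: 8-14

Derivation:
Fragment 1: offset=3 len=5
Fragment 2: offset=0 len=3
Gaps: 8-14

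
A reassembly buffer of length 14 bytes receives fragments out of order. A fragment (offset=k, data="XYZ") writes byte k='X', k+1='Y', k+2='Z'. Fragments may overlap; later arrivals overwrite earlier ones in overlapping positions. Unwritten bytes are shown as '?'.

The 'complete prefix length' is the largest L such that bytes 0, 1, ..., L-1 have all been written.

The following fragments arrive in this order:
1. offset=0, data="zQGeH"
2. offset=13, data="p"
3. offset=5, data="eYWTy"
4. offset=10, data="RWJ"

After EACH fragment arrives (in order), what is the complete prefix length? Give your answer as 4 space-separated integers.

Fragment 1: offset=0 data="zQGeH" -> buffer=zQGeH????????? -> prefix_len=5
Fragment 2: offset=13 data="p" -> buffer=zQGeH????????p -> prefix_len=5
Fragment 3: offset=5 data="eYWTy" -> buffer=zQGeHeYWTy???p -> prefix_len=10
Fragment 4: offset=10 data="RWJ" -> buffer=zQGeHeYWTyRWJp -> prefix_len=14

Answer: 5 5 10 14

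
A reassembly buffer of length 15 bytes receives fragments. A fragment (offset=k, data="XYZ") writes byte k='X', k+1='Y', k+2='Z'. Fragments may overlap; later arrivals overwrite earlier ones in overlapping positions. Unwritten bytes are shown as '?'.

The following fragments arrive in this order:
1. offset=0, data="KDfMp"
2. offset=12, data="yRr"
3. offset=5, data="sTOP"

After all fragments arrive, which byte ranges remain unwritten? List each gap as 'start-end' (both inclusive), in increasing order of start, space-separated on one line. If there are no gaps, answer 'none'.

Answer: 9-11

Derivation:
Fragment 1: offset=0 len=5
Fragment 2: offset=12 len=3
Fragment 3: offset=5 len=4
Gaps: 9-11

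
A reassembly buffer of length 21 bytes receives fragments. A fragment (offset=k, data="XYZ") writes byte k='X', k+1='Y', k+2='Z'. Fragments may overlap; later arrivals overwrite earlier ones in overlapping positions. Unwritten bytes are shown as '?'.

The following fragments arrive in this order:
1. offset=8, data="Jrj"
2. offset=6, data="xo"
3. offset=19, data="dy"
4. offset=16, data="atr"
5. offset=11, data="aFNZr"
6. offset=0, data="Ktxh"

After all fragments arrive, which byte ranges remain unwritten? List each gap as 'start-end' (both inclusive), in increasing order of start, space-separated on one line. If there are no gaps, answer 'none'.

Fragment 1: offset=8 len=3
Fragment 2: offset=6 len=2
Fragment 3: offset=19 len=2
Fragment 4: offset=16 len=3
Fragment 5: offset=11 len=5
Fragment 6: offset=0 len=4
Gaps: 4-5

Answer: 4-5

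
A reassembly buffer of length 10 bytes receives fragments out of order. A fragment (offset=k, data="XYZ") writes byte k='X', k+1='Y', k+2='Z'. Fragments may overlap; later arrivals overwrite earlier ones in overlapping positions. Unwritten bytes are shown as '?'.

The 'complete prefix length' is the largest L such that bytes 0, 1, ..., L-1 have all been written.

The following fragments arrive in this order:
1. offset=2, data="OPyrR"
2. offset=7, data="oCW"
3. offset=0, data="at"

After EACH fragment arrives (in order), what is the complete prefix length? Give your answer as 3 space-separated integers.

Answer: 0 0 10

Derivation:
Fragment 1: offset=2 data="OPyrR" -> buffer=??OPyrR??? -> prefix_len=0
Fragment 2: offset=7 data="oCW" -> buffer=??OPyrRoCW -> prefix_len=0
Fragment 3: offset=0 data="at" -> buffer=atOPyrRoCW -> prefix_len=10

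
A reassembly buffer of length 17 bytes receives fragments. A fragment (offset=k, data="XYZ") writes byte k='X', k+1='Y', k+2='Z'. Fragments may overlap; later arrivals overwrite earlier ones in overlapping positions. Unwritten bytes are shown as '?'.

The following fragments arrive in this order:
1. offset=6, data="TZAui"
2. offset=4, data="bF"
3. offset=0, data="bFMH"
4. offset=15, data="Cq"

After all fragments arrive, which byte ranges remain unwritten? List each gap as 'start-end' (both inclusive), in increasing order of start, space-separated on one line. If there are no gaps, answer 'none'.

Answer: 11-14

Derivation:
Fragment 1: offset=6 len=5
Fragment 2: offset=4 len=2
Fragment 3: offset=0 len=4
Fragment 4: offset=15 len=2
Gaps: 11-14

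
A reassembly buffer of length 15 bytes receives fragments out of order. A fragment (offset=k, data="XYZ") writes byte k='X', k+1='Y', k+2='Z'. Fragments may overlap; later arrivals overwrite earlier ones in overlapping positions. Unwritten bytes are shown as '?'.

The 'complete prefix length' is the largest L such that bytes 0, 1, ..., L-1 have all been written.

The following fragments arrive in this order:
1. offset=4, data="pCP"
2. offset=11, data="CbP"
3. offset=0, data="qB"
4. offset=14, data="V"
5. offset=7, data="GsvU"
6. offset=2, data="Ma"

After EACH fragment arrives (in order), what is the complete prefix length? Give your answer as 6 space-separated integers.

Fragment 1: offset=4 data="pCP" -> buffer=????pCP???????? -> prefix_len=0
Fragment 2: offset=11 data="CbP" -> buffer=????pCP????CbP? -> prefix_len=0
Fragment 3: offset=0 data="qB" -> buffer=qB??pCP????CbP? -> prefix_len=2
Fragment 4: offset=14 data="V" -> buffer=qB??pCP????CbPV -> prefix_len=2
Fragment 5: offset=7 data="GsvU" -> buffer=qB??pCPGsvUCbPV -> prefix_len=2
Fragment 6: offset=2 data="Ma" -> buffer=qBMapCPGsvUCbPV -> prefix_len=15

Answer: 0 0 2 2 2 15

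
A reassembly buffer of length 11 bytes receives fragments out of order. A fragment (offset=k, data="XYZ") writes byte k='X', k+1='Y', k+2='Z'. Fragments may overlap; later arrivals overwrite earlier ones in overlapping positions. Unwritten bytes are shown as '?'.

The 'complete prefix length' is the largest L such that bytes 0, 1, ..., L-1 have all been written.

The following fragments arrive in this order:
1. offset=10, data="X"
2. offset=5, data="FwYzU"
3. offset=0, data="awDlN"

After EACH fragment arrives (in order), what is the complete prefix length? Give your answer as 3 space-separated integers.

Fragment 1: offset=10 data="X" -> buffer=??????????X -> prefix_len=0
Fragment 2: offset=5 data="FwYzU" -> buffer=?????FwYzUX -> prefix_len=0
Fragment 3: offset=0 data="awDlN" -> buffer=awDlNFwYzUX -> prefix_len=11

Answer: 0 0 11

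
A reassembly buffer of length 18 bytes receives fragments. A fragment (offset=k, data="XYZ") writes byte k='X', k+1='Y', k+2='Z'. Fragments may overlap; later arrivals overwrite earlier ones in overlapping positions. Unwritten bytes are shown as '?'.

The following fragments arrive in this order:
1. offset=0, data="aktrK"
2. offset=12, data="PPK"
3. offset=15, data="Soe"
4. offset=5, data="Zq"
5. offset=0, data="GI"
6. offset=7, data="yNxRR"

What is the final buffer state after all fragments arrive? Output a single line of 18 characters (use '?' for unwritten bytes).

Answer: GItrKZqyNxRRPPKSoe

Derivation:
Fragment 1: offset=0 data="aktrK" -> buffer=aktrK?????????????
Fragment 2: offset=12 data="PPK" -> buffer=aktrK???????PPK???
Fragment 3: offset=15 data="Soe" -> buffer=aktrK???????PPKSoe
Fragment 4: offset=5 data="Zq" -> buffer=aktrKZq?????PPKSoe
Fragment 5: offset=0 data="GI" -> buffer=GItrKZq?????PPKSoe
Fragment 6: offset=7 data="yNxRR" -> buffer=GItrKZqyNxRRPPKSoe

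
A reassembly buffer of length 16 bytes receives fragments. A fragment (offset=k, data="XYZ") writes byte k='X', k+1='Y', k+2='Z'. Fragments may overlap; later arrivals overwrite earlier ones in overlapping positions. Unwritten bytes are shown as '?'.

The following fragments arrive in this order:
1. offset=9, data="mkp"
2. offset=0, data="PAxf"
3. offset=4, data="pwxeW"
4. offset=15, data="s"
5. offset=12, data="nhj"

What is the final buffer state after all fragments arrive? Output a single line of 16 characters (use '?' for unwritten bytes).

Answer: PAxfpwxeWmkpnhjs

Derivation:
Fragment 1: offset=9 data="mkp" -> buffer=?????????mkp????
Fragment 2: offset=0 data="PAxf" -> buffer=PAxf?????mkp????
Fragment 3: offset=4 data="pwxeW" -> buffer=PAxfpwxeWmkp????
Fragment 4: offset=15 data="s" -> buffer=PAxfpwxeWmkp???s
Fragment 5: offset=12 data="nhj" -> buffer=PAxfpwxeWmkpnhjs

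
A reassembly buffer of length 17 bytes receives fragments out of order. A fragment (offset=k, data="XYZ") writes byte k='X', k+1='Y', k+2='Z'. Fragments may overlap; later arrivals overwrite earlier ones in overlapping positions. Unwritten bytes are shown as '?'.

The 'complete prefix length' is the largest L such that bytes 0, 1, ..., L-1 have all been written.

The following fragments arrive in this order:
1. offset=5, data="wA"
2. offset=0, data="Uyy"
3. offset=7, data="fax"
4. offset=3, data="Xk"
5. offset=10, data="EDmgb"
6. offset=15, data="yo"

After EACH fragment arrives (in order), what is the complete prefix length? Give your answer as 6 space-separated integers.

Answer: 0 3 3 10 15 17

Derivation:
Fragment 1: offset=5 data="wA" -> buffer=?????wA?????????? -> prefix_len=0
Fragment 2: offset=0 data="Uyy" -> buffer=Uyy??wA?????????? -> prefix_len=3
Fragment 3: offset=7 data="fax" -> buffer=Uyy??wAfax??????? -> prefix_len=3
Fragment 4: offset=3 data="Xk" -> buffer=UyyXkwAfax??????? -> prefix_len=10
Fragment 5: offset=10 data="EDmgb" -> buffer=UyyXkwAfaxEDmgb?? -> prefix_len=15
Fragment 6: offset=15 data="yo" -> buffer=UyyXkwAfaxEDmgbyo -> prefix_len=17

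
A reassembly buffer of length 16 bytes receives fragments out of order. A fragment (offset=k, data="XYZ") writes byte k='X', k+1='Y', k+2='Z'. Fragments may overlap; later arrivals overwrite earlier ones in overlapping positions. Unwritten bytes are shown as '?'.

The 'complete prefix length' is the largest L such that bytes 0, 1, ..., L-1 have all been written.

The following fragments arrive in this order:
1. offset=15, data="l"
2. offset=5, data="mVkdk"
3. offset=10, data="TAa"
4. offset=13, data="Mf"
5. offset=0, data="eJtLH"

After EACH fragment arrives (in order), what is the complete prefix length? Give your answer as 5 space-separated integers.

Fragment 1: offset=15 data="l" -> buffer=???????????????l -> prefix_len=0
Fragment 2: offset=5 data="mVkdk" -> buffer=?????mVkdk?????l -> prefix_len=0
Fragment 3: offset=10 data="TAa" -> buffer=?????mVkdkTAa??l -> prefix_len=0
Fragment 4: offset=13 data="Mf" -> buffer=?????mVkdkTAaMfl -> prefix_len=0
Fragment 5: offset=0 data="eJtLH" -> buffer=eJtLHmVkdkTAaMfl -> prefix_len=16

Answer: 0 0 0 0 16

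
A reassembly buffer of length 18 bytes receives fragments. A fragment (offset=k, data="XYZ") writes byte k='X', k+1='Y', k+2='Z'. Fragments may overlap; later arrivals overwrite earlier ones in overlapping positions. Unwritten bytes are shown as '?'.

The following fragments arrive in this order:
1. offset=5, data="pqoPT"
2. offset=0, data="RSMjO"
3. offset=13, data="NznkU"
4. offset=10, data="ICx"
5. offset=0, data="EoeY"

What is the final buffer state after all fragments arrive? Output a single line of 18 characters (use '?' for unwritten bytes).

Fragment 1: offset=5 data="pqoPT" -> buffer=?????pqoPT????????
Fragment 2: offset=0 data="RSMjO" -> buffer=RSMjOpqoPT????????
Fragment 3: offset=13 data="NznkU" -> buffer=RSMjOpqoPT???NznkU
Fragment 4: offset=10 data="ICx" -> buffer=RSMjOpqoPTICxNznkU
Fragment 5: offset=0 data="EoeY" -> buffer=EoeYOpqoPTICxNznkU

Answer: EoeYOpqoPTICxNznkU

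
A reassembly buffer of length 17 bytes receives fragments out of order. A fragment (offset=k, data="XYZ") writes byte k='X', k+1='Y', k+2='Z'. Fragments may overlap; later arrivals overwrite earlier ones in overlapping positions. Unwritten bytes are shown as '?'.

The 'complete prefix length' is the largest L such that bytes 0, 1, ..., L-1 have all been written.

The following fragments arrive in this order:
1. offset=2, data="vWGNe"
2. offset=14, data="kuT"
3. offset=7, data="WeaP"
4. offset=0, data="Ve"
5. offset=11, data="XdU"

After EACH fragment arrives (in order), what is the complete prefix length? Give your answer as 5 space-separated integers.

Answer: 0 0 0 11 17

Derivation:
Fragment 1: offset=2 data="vWGNe" -> buffer=??vWGNe?????????? -> prefix_len=0
Fragment 2: offset=14 data="kuT" -> buffer=??vWGNe???????kuT -> prefix_len=0
Fragment 3: offset=7 data="WeaP" -> buffer=??vWGNeWeaP???kuT -> prefix_len=0
Fragment 4: offset=0 data="Ve" -> buffer=VevWGNeWeaP???kuT -> prefix_len=11
Fragment 5: offset=11 data="XdU" -> buffer=VevWGNeWeaPXdUkuT -> prefix_len=17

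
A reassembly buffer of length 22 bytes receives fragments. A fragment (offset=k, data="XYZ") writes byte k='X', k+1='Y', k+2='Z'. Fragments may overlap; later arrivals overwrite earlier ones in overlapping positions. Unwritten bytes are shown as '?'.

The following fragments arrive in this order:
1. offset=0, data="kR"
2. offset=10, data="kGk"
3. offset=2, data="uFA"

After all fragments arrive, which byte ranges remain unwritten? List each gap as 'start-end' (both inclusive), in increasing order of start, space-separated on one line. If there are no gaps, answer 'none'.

Answer: 5-9 13-21

Derivation:
Fragment 1: offset=0 len=2
Fragment 2: offset=10 len=3
Fragment 3: offset=2 len=3
Gaps: 5-9 13-21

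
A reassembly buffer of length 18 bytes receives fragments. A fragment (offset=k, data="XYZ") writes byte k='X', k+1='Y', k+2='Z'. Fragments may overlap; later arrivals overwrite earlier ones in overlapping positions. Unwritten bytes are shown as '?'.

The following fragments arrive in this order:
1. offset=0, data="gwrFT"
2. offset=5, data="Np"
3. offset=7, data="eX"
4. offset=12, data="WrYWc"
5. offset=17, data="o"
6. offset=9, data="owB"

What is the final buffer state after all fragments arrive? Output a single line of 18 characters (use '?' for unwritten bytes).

Fragment 1: offset=0 data="gwrFT" -> buffer=gwrFT?????????????
Fragment 2: offset=5 data="Np" -> buffer=gwrFTNp???????????
Fragment 3: offset=7 data="eX" -> buffer=gwrFTNpeX?????????
Fragment 4: offset=12 data="WrYWc" -> buffer=gwrFTNpeX???WrYWc?
Fragment 5: offset=17 data="o" -> buffer=gwrFTNpeX???WrYWco
Fragment 6: offset=9 data="owB" -> buffer=gwrFTNpeXowBWrYWco

Answer: gwrFTNpeXowBWrYWco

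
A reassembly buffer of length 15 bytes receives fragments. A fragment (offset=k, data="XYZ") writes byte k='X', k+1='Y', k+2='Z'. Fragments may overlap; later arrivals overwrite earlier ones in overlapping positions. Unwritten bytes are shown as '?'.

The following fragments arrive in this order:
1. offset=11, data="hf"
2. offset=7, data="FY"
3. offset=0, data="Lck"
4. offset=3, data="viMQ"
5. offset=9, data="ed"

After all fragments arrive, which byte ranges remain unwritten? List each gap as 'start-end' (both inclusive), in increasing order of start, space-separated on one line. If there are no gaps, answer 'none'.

Fragment 1: offset=11 len=2
Fragment 2: offset=7 len=2
Fragment 3: offset=0 len=3
Fragment 4: offset=3 len=4
Fragment 5: offset=9 len=2
Gaps: 13-14

Answer: 13-14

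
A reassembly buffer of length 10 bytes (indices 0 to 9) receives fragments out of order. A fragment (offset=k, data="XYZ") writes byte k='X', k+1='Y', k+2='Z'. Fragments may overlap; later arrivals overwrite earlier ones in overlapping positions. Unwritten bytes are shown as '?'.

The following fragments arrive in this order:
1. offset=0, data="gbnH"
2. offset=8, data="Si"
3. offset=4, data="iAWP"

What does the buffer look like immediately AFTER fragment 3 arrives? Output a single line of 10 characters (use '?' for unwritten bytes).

Answer: gbnHiAWPSi

Derivation:
Fragment 1: offset=0 data="gbnH" -> buffer=gbnH??????
Fragment 2: offset=8 data="Si" -> buffer=gbnH????Si
Fragment 3: offset=4 data="iAWP" -> buffer=gbnHiAWPSi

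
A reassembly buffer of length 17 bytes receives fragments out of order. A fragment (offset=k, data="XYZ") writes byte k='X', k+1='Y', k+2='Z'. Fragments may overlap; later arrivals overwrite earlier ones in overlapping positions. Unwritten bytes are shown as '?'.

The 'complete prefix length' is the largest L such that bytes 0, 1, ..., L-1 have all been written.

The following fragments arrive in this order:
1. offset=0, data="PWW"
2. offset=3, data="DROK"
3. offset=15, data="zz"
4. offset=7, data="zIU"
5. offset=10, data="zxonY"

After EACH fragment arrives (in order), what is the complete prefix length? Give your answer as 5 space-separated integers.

Answer: 3 7 7 10 17

Derivation:
Fragment 1: offset=0 data="PWW" -> buffer=PWW?????????????? -> prefix_len=3
Fragment 2: offset=3 data="DROK" -> buffer=PWWDROK?????????? -> prefix_len=7
Fragment 3: offset=15 data="zz" -> buffer=PWWDROK????????zz -> prefix_len=7
Fragment 4: offset=7 data="zIU" -> buffer=PWWDROKzIU?????zz -> prefix_len=10
Fragment 5: offset=10 data="zxonY" -> buffer=PWWDROKzIUzxonYzz -> prefix_len=17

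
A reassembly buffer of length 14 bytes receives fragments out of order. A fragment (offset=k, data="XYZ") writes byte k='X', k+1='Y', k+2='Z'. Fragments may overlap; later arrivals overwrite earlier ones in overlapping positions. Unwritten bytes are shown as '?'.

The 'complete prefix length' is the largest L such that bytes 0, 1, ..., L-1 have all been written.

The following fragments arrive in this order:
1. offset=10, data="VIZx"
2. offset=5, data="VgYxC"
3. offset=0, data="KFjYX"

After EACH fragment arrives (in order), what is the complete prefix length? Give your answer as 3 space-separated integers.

Answer: 0 0 14

Derivation:
Fragment 1: offset=10 data="VIZx" -> buffer=??????????VIZx -> prefix_len=0
Fragment 2: offset=5 data="VgYxC" -> buffer=?????VgYxCVIZx -> prefix_len=0
Fragment 3: offset=0 data="KFjYX" -> buffer=KFjYXVgYxCVIZx -> prefix_len=14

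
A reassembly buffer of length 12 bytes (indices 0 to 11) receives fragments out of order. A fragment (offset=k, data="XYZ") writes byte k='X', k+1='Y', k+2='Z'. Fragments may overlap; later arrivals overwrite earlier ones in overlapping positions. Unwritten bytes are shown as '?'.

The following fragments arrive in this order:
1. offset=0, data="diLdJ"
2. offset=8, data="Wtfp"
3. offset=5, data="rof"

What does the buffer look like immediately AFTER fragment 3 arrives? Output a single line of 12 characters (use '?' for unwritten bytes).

Answer: diLdJrofWtfp

Derivation:
Fragment 1: offset=0 data="diLdJ" -> buffer=diLdJ???????
Fragment 2: offset=8 data="Wtfp" -> buffer=diLdJ???Wtfp
Fragment 3: offset=5 data="rof" -> buffer=diLdJrofWtfp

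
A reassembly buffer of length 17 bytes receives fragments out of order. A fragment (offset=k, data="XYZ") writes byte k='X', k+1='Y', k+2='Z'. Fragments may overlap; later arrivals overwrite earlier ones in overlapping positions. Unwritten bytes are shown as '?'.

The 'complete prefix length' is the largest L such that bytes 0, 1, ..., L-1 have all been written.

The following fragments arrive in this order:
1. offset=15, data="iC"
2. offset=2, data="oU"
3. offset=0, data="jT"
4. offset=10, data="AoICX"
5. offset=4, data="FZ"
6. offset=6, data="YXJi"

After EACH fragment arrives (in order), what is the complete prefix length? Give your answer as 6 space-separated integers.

Answer: 0 0 4 4 6 17

Derivation:
Fragment 1: offset=15 data="iC" -> buffer=???????????????iC -> prefix_len=0
Fragment 2: offset=2 data="oU" -> buffer=??oU???????????iC -> prefix_len=0
Fragment 3: offset=0 data="jT" -> buffer=jToU???????????iC -> prefix_len=4
Fragment 4: offset=10 data="AoICX" -> buffer=jToU??????AoICXiC -> prefix_len=4
Fragment 5: offset=4 data="FZ" -> buffer=jToUFZ????AoICXiC -> prefix_len=6
Fragment 6: offset=6 data="YXJi" -> buffer=jToUFZYXJiAoICXiC -> prefix_len=17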